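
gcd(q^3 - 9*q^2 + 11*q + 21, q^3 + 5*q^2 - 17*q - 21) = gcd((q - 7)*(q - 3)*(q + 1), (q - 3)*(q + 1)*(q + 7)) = q^2 - 2*q - 3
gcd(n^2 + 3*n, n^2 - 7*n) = n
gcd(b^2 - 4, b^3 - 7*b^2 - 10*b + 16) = b + 2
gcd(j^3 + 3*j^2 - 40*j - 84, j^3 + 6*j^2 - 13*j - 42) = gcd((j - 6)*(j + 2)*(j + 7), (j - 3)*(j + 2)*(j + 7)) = j^2 + 9*j + 14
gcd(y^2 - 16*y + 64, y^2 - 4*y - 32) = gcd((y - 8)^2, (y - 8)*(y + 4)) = y - 8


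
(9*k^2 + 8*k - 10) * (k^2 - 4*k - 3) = 9*k^4 - 28*k^3 - 69*k^2 + 16*k + 30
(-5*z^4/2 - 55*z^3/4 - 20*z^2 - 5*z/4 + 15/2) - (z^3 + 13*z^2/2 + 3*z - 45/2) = -5*z^4/2 - 59*z^3/4 - 53*z^2/2 - 17*z/4 + 30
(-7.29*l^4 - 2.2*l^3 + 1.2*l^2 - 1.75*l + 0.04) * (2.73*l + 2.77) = -19.9017*l^5 - 26.1993*l^4 - 2.818*l^3 - 1.4535*l^2 - 4.7383*l + 0.1108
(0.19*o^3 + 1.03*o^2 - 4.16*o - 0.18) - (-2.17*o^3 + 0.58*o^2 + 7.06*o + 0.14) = 2.36*o^3 + 0.45*o^2 - 11.22*o - 0.32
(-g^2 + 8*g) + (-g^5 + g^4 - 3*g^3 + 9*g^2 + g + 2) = -g^5 + g^4 - 3*g^3 + 8*g^2 + 9*g + 2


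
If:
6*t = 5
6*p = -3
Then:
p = -1/2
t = 5/6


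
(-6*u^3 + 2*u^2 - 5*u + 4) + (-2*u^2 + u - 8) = -6*u^3 - 4*u - 4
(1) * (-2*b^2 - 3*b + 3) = -2*b^2 - 3*b + 3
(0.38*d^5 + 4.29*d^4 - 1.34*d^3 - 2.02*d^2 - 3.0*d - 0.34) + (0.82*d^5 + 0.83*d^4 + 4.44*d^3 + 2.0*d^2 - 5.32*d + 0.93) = 1.2*d^5 + 5.12*d^4 + 3.1*d^3 - 0.02*d^2 - 8.32*d + 0.59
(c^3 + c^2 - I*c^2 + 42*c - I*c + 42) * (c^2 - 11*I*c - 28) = c^5 + c^4 - 12*I*c^4 + 3*c^3 - 12*I*c^3 + 3*c^2 - 434*I*c^2 - 1176*c - 434*I*c - 1176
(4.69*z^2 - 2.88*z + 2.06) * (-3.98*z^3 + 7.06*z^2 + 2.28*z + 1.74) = -18.6662*z^5 + 44.5738*z^4 - 17.8384*z^3 + 16.1378*z^2 - 0.3144*z + 3.5844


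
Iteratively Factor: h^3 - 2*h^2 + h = (h)*(h^2 - 2*h + 1) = h*(h - 1)*(h - 1)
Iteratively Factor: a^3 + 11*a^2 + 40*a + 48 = (a + 4)*(a^2 + 7*a + 12) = (a + 4)^2*(a + 3)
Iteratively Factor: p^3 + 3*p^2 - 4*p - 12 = (p - 2)*(p^2 + 5*p + 6) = (p - 2)*(p + 2)*(p + 3)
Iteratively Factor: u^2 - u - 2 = (u + 1)*(u - 2)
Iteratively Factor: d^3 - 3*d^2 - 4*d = (d - 4)*(d^2 + d) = d*(d - 4)*(d + 1)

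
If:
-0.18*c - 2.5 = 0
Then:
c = -13.89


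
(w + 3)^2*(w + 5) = w^3 + 11*w^2 + 39*w + 45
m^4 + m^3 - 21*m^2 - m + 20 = (m - 4)*(m - 1)*(m + 1)*(m + 5)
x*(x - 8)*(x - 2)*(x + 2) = x^4 - 8*x^3 - 4*x^2 + 32*x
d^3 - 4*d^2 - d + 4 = (d - 4)*(d - 1)*(d + 1)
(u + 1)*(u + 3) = u^2 + 4*u + 3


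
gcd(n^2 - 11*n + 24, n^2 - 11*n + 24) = n^2 - 11*n + 24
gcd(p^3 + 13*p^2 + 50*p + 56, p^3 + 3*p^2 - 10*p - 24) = p^2 + 6*p + 8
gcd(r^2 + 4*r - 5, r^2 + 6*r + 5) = r + 5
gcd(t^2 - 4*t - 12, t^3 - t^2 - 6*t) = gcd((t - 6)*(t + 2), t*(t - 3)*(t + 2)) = t + 2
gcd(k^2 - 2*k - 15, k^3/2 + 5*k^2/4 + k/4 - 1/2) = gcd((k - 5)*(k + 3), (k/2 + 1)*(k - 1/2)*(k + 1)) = 1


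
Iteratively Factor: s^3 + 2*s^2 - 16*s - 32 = (s + 4)*(s^2 - 2*s - 8) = (s - 4)*(s + 4)*(s + 2)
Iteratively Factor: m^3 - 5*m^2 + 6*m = (m - 3)*(m^2 - 2*m) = (m - 3)*(m - 2)*(m)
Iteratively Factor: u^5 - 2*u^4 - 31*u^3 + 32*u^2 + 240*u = (u - 4)*(u^4 + 2*u^3 - 23*u^2 - 60*u) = u*(u - 4)*(u^3 + 2*u^2 - 23*u - 60) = u*(u - 5)*(u - 4)*(u^2 + 7*u + 12) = u*(u - 5)*(u - 4)*(u + 4)*(u + 3)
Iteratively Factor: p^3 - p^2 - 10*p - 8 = (p + 2)*(p^2 - 3*p - 4) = (p + 1)*(p + 2)*(p - 4)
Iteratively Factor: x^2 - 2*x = (x)*(x - 2)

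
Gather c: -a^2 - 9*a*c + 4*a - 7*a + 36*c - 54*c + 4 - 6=-a^2 - 3*a + c*(-9*a - 18) - 2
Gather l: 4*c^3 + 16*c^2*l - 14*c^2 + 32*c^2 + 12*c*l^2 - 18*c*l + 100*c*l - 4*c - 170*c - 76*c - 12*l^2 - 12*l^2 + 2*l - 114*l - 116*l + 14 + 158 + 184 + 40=4*c^3 + 18*c^2 - 250*c + l^2*(12*c - 24) + l*(16*c^2 + 82*c - 228) + 396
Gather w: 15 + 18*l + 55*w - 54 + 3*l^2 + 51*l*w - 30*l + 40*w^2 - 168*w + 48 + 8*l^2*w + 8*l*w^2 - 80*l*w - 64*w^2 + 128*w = 3*l^2 - 12*l + w^2*(8*l - 24) + w*(8*l^2 - 29*l + 15) + 9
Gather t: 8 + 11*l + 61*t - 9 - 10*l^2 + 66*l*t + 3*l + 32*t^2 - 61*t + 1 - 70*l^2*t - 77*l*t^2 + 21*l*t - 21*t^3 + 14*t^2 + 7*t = -10*l^2 + 14*l - 21*t^3 + t^2*(46 - 77*l) + t*(-70*l^2 + 87*l + 7)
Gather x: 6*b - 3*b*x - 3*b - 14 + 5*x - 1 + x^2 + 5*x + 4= 3*b + x^2 + x*(10 - 3*b) - 11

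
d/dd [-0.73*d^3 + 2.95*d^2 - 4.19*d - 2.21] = -2.19*d^2 + 5.9*d - 4.19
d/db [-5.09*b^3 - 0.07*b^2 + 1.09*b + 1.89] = -15.27*b^2 - 0.14*b + 1.09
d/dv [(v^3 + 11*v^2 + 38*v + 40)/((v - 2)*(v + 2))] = (v^2 - 4*v - 38)/(v^2 - 4*v + 4)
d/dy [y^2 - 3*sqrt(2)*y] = 2*y - 3*sqrt(2)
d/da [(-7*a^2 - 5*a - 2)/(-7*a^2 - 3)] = (-35*a^2 + 14*a + 15)/(49*a^4 + 42*a^2 + 9)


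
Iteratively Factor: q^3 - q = (q)*(q^2 - 1) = q*(q + 1)*(q - 1)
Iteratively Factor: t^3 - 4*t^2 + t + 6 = (t + 1)*(t^2 - 5*t + 6) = (t - 2)*(t + 1)*(t - 3)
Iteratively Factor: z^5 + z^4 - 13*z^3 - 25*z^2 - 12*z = (z + 1)*(z^4 - 13*z^2 - 12*z) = z*(z + 1)*(z^3 - 13*z - 12) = z*(z + 1)^2*(z^2 - z - 12) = z*(z + 1)^2*(z + 3)*(z - 4)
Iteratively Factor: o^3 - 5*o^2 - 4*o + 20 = (o - 5)*(o^2 - 4) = (o - 5)*(o + 2)*(o - 2)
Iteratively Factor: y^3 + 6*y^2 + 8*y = (y + 4)*(y^2 + 2*y) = (y + 2)*(y + 4)*(y)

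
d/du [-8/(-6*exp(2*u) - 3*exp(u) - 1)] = (-96*exp(u) - 24)*exp(u)/(6*exp(2*u) + 3*exp(u) + 1)^2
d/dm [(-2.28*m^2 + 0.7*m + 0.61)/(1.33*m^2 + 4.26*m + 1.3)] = (-10.6438*m^2 - 7.5506*m - 1.6886)/(1.7689*m^4 + 11.3316*m^3 + 21.6056*m^2 + 11.076*m + 1.69)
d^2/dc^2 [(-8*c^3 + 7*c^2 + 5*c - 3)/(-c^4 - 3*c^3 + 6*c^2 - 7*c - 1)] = 2*(8*c^9 - 21*c^8 + 51*c^7 - 443*c^6 - 216*c^5 + 756*c^4 - 122*c^3 + 627*c^2 - 471*c + 193)/(c^12 + 9*c^11 + 9*c^10 - 60*c^9 + 75*c^8 + 279*c^7 - 834*c^6 + 1131*c^5 - 645*c^4 + 100*c^3 + 129*c^2 + 21*c + 1)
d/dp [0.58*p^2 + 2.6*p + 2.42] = 1.16*p + 2.6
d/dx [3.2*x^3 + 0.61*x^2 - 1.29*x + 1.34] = 9.6*x^2 + 1.22*x - 1.29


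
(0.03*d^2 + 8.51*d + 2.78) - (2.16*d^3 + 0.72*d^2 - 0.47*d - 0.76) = -2.16*d^3 - 0.69*d^2 + 8.98*d + 3.54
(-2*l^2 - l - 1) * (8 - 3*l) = 6*l^3 - 13*l^2 - 5*l - 8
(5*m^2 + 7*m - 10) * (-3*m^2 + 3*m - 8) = -15*m^4 - 6*m^3 + 11*m^2 - 86*m + 80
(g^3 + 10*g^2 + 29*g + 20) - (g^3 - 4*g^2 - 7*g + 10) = 14*g^2 + 36*g + 10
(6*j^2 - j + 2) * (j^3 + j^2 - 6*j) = 6*j^5 + 5*j^4 - 35*j^3 + 8*j^2 - 12*j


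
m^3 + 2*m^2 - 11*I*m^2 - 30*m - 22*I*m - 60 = (m + 2)*(m - 6*I)*(m - 5*I)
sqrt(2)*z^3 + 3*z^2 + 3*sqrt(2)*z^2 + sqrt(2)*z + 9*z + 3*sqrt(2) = (z + 3)*(z + sqrt(2))*(sqrt(2)*z + 1)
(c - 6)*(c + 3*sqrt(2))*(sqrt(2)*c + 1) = sqrt(2)*c^3 - 6*sqrt(2)*c^2 + 7*c^2 - 42*c + 3*sqrt(2)*c - 18*sqrt(2)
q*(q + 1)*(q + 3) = q^3 + 4*q^2 + 3*q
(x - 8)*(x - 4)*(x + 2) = x^3 - 10*x^2 + 8*x + 64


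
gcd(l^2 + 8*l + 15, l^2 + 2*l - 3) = l + 3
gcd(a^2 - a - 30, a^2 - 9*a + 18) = a - 6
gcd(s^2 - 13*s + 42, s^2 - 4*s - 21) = s - 7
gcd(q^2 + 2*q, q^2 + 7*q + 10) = q + 2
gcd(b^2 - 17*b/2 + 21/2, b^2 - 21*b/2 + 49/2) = b - 7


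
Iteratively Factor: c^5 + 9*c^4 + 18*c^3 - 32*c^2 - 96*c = (c + 4)*(c^4 + 5*c^3 - 2*c^2 - 24*c) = (c - 2)*(c + 4)*(c^3 + 7*c^2 + 12*c) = (c - 2)*(c + 4)^2*(c^2 + 3*c) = c*(c - 2)*(c + 4)^2*(c + 3)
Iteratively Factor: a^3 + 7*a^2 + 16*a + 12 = (a + 2)*(a^2 + 5*a + 6) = (a + 2)*(a + 3)*(a + 2)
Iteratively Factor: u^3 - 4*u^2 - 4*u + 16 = (u + 2)*(u^2 - 6*u + 8) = (u - 4)*(u + 2)*(u - 2)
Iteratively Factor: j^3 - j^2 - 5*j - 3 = (j - 3)*(j^2 + 2*j + 1) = (j - 3)*(j + 1)*(j + 1)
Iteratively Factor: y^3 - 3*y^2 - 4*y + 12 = (y + 2)*(y^2 - 5*y + 6) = (y - 2)*(y + 2)*(y - 3)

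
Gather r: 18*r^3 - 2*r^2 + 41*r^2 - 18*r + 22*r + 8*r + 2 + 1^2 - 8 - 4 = 18*r^3 + 39*r^2 + 12*r - 9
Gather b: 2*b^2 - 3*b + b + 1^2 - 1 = 2*b^2 - 2*b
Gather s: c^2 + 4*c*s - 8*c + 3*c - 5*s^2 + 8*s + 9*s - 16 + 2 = c^2 - 5*c - 5*s^2 + s*(4*c + 17) - 14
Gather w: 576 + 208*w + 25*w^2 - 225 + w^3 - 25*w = w^3 + 25*w^2 + 183*w + 351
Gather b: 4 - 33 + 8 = -21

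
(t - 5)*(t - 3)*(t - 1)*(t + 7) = t^4 - 2*t^3 - 40*t^2 + 146*t - 105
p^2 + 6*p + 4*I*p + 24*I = (p + 6)*(p + 4*I)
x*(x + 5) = x^2 + 5*x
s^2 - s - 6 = (s - 3)*(s + 2)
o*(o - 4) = o^2 - 4*o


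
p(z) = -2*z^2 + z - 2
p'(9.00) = -35.00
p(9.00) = -155.00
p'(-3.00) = 13.00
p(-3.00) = -23.00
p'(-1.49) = 6.96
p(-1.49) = -7.93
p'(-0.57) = 3.28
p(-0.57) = -3.22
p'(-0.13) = 1.52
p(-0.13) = -2.16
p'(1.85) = -6.40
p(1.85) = -7.00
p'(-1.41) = 6.64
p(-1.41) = -7.39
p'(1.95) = -6.80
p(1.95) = -7.66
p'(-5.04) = 21.16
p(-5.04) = -57.84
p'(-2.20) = 9.80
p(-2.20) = -13.88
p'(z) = 1 - 4*z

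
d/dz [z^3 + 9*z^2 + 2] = 3*z*(z + 6)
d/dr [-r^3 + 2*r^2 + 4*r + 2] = -3*r^2 + 4*r + 4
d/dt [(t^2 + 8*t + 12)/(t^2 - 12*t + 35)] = 2*(-10*t^2 + 23*t + 212)/(t^4 - 24*t^3 + 214*t^2 - 840*t + 1225)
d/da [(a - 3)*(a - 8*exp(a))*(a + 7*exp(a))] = -a^2*exp(a) + 3*a^2 - 112*a*exp(2*a) + a*exp(a) - 6*a + 280*exp(2*a) + 3*exp(a)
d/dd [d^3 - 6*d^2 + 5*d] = 3*d^2 - 12*d + 5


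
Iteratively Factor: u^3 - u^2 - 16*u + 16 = (u - 1)*(u^2 - 16) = (u - 1)*(u + 4)*(u - 4)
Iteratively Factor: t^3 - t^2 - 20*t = (t)*(t^2 - t - 20) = t*(t - 5)*(t + 4)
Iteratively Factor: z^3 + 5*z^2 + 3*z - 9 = (z + 3)*(z^2 + 2*z - 3) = (z + 3)^2*(z - 1)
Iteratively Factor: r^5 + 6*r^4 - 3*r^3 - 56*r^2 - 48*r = (r)*(r^4 + 6*r^3 - 3*r^2 - 56*r - 48) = r*(r - 3)*(r^3 + 9*r^2 + 24*r + 16) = r*(r - 3)*(r + 4)*(r^2 + 5*r + 4) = r*(r - 3)*(r + 4)^2*(r + 1)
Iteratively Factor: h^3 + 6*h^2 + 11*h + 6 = (h + 1)*(h^2 + 5*h + 6) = (h + 1)*(h + 2)*(h + 3)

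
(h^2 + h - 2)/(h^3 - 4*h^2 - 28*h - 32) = (h - 1)/(h^2 - 6*h - 16)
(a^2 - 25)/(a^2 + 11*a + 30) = (a - 5)/(a + 6)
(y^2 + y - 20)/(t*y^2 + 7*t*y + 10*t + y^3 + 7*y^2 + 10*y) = (y - 4)/(t*y + 2*t + y^2 + 2*y)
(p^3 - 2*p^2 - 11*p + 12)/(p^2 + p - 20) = (p^2 + 2*p - 3)/(p + 5)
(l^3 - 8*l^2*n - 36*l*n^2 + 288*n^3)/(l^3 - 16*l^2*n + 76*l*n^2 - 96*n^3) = (l + 6*n)/(l - 2*n)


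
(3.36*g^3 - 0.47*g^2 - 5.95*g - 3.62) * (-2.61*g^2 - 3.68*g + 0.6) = -8.7696*g^5 - 11.1381*g^4 + 19.2751*g^3 + 31.0622*g^2 + 9.7516*g - 2.172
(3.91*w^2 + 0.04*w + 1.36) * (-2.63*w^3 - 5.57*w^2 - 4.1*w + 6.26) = -10.2833*w^5 - 21.8839*w^4 - 19.8306*w^3 + 16.7374*w^2 - 5.3256*w + 8.5136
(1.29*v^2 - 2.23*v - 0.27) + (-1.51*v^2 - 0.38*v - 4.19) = -0.22*v^2 - 2.61*v - 4.46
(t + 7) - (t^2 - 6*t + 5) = -t^2 + 7*t + 2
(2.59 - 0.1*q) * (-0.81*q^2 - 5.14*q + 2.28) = 0.081*q^3 - 1.5839*q^2 - 13.5406*q + 5.9052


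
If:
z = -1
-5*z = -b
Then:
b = -5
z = -1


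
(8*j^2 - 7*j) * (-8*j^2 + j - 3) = -64*j^4 + 64*j^3 - 31*j^2 + 21*j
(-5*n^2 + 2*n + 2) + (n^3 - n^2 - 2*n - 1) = n^3 - 6*n^2 + 1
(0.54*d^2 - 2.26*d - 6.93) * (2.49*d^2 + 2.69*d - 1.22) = 1.3446*d^4 - 4.1748*d^3 - 23.9939*d^2 - 15.8845*d + 8.4546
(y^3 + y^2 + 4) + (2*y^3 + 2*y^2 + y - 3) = 3*y^3 + 3*y^2 + y + 1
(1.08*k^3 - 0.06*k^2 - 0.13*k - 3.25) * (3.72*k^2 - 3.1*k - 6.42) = 4.0176*k^5 - 3.5712*k^4 - 7.2312*k^3 - 11.3018*k^2 + 10.9096*k + 20.865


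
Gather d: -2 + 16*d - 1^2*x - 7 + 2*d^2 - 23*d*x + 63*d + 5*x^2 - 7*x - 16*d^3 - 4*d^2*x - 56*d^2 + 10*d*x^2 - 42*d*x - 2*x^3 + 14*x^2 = -16*d^3 + d^2*(-4*x - 54) + d*(10*x^2 - 65*x + 79) - 2*x^3 + 19*x^2 - 8*x - 9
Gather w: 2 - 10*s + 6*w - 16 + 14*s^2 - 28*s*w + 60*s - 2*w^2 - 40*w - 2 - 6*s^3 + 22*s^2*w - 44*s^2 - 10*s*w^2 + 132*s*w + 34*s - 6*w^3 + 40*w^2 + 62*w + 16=-6*s^3 - 30*s^2 + 84*s - 6*w^3 + w^2*(38 - 10*s) + w*(22*s^2 + 104*s + 28)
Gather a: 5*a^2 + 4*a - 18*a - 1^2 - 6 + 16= 5*a^2 - 14*a + 9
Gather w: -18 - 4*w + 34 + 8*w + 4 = 4*w + 20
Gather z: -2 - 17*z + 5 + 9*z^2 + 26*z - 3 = 9*z^2 + 9*z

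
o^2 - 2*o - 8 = (o - 4)*(o + 2)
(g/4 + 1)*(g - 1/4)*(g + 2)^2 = g^4/4 + 31*g^3/16 + 9*g^2/2 + 11*g/4 - 1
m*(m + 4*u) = m^2 + 4*m*u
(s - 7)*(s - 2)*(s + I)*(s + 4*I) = s^4 - 9*s^3 + 5*I*s^3 + 10*s^2 - 45*I*s^2 + 36*s + 70*I*s - 56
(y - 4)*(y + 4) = y^2 - 16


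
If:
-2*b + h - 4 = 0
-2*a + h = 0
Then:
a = h/2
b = h/2 - 2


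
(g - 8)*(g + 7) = g^2 - g - 56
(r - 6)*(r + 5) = r^2 - r - 30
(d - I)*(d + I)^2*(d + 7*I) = d^4 + 8*I*d^3 - 6*d^2 + 8*I*d - 7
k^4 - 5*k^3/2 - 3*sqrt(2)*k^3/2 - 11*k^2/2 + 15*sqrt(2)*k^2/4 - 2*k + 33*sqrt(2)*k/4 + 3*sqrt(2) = (k - 4)*(k + 1/2)*(k + 1)*(k - 3*sqrt(2)/2)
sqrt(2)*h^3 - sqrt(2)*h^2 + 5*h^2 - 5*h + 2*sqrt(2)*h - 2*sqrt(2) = (h - 1)*(h + 2*sqrt(2))*(sqrt(2)*h + 1)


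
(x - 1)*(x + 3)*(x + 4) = x^3 + 6*x^2 + 5*x - 12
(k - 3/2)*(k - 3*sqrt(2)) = k^2 - 3*sqrt(2)*k - 3*k/2 + 9*sqrt(2)/2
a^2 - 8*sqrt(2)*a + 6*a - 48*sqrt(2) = (a + 6)*(a - 8*sqrt(2))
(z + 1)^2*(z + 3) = z^3 + 5*z^2 + 7*z + 3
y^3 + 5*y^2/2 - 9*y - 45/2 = (y - 3)*(y + 5/2)*(y + 3)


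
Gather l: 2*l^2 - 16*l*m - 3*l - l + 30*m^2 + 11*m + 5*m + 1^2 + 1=2*l^2 + l*(-16*m - 4) + 30*m^2 + 16*m + 2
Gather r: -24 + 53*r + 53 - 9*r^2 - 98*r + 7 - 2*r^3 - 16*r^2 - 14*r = -2*r^3 - 25*r^2 - 59*r + 36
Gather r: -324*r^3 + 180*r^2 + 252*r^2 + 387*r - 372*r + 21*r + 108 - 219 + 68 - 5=-324*r^3 + 432*r^2 + 36*r - 48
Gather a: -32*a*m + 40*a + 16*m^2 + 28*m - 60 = a*(40 - 32*m) + 16*m^2 + 28*m - 60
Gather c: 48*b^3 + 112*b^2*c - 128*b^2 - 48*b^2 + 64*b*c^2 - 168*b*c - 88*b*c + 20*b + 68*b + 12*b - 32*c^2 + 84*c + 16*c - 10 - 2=48*b^3 - 176*b^2 + 100*b + c^2*(64*b - 32) + c*(112*b^2 - 256*b + 100) - 12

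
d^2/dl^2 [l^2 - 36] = 2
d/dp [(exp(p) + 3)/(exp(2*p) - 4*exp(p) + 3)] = (-2*(exp(p) - 2)*(exp(p) + 3) + exp(2*p) - 4*exp(p) + 3)*exp(p)/(exp(2*p) - 4*exp(p) + 3)^2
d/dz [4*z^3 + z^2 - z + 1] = 12*z^2 + 2*z - 1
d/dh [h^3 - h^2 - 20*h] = 3*h^2 - 2*h - 20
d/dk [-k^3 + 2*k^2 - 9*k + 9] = -3*k^2 + 4*k - 9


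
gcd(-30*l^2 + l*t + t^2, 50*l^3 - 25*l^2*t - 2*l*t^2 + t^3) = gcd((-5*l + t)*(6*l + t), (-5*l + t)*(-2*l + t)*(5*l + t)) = -5*l + t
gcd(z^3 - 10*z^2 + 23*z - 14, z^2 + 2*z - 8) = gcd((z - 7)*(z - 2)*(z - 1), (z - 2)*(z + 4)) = z - 2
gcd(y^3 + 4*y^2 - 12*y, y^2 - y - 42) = y + 6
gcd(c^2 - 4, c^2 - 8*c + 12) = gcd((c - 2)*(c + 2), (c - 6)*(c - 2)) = c - 2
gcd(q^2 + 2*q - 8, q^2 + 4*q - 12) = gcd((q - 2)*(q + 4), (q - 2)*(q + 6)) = q - 2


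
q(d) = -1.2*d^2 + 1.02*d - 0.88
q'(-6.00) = 15.42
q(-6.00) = -50.20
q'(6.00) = -13.38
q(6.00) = -37.96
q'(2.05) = -3.90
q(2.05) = -3.83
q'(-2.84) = 7.84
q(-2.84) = -13.46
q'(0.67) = -0.59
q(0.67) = -0.74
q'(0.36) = 0.16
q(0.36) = -0.67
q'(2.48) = -4.93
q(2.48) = -5.73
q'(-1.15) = 3.78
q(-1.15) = -3.64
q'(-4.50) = 11.82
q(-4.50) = -29.77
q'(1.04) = -1.48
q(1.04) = -1.12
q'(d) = 1.02 - 2.4*d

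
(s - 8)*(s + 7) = s^2 - s - 56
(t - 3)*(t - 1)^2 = t^3 - 5*t^2 + 7*t - 3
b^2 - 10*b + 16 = (b - 8)*(b - 2)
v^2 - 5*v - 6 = (v - 6)*(v + 1)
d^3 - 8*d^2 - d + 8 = (d - 8)*(d - 1)*(d + 1)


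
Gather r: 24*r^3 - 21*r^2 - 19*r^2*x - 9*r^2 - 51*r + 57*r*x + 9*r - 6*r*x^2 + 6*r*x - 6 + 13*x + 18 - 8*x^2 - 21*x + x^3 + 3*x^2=24*r^3 + r^2*(-19*x - 30) + r*(-6*x^2 + 63*x - 42) + x^3 - 5*x^2 - 8*x + 12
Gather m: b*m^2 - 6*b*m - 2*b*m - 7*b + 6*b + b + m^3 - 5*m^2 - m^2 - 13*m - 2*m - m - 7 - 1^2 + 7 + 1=m^3 + m^2*(b - 6) + m*(-8*b - 16)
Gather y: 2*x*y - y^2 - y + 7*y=-y^2 + y*(2*x + 6)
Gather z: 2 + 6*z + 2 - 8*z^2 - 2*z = -8*z^2 + 4*z + 4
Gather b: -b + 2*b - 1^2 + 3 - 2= b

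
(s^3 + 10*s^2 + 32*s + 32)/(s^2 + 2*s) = s + 8 + 16/s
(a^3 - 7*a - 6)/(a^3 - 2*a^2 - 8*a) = (a^2 - 2*a - 3)/(a*(a - 4))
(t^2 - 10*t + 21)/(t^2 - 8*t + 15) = (t - 7)/(t - 5)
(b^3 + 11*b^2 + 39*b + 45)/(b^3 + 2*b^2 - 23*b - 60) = (b^2 + 8*b + 15)/(b^2 - b - 20)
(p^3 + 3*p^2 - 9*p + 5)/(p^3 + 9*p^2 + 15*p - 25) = (p - 1)/(p + 5)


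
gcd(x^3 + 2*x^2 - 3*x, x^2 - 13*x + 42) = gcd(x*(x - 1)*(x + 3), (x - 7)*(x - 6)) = 1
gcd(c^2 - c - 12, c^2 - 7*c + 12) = c - 4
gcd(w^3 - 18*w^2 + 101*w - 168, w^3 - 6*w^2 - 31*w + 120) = w^2 - 11*w + 24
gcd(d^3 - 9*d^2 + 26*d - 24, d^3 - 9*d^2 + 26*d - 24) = d^3 - 9*d^2 + 26*d - 24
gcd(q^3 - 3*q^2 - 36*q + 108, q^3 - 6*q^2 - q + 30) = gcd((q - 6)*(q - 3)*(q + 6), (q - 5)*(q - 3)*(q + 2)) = q - 3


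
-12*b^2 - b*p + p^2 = (-4*b + p)*(3*b + p)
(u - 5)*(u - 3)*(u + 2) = u^3 - 6*u^2 - u + 30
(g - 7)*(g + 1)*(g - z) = g^3 - g^2*z - 6*g^2 + 6*g*z - 7*g + 7*z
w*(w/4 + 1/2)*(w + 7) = w^3/4 + 9*w^2/4 + 7*w/2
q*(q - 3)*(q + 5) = q^3 + 2*q^2 - 15*q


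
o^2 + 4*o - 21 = (o - 3)*(o + 7)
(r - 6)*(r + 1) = r^2 - 5*r - 6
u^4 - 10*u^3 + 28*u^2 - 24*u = u*(u - 6)*(u - 2)^2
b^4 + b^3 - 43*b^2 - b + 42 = (b - 6)*(b - 1)*(b + 1)*(b + 7)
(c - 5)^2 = c^2 - 10*c + 25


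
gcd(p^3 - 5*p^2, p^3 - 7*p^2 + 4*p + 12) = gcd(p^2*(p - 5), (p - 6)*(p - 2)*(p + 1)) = 1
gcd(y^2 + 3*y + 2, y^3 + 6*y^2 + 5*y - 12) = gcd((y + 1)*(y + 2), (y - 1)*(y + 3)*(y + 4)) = 1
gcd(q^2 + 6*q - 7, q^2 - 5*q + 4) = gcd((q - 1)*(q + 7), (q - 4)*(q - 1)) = q - 1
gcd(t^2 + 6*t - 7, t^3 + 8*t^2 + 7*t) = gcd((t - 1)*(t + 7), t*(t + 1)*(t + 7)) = t + 7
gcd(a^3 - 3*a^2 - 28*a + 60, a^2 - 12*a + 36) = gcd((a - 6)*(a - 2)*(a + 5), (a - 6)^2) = a - 6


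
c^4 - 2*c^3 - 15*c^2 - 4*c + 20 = (c - 5)*(c - 1)*(c + 2)^2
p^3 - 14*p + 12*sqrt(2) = (p - 2*sqrt(2))*(p - sqrt(2))*(p + 3*sqrt(2))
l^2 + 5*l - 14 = (l - 2)*(l + 7)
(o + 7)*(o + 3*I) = o^2 + 7*o + 3*I*o + 21*I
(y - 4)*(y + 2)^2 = y^3 - 12*y - 16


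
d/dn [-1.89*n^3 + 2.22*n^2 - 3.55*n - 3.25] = -5.67*n^2 + 4.44*n - 3.55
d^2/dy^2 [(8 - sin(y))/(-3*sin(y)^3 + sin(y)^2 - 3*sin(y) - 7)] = (-36*sin(y)^6 + 693*sin(y)^5 - 868*sin(y)^4 + 432*sin(y)^3 - 1690*sin(y)^2 + 1275*sin(y) - 298)/((sin(y) + 1)^2*(3*sin(y)^2 - 4*sin(y) + 7)^3)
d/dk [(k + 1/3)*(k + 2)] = 2*k + 7/3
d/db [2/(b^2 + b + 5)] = 2*(-2*b - 1)/(b^2 + b + 5)^2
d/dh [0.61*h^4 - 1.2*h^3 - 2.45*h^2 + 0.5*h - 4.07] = 2.44*h^3 - 3.6*h^2 - 4.9*h + 0.5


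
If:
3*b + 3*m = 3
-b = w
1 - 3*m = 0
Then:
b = 2/3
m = 1/3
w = -2/3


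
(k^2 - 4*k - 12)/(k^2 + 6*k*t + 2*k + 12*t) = (k - 6)/(k + 6*t)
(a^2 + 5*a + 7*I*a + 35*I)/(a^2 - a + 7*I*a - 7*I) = (a + 5)/(a - 1)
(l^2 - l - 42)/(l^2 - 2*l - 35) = (l + 6)/(l + 5)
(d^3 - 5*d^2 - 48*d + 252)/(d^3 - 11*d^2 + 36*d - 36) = (d^2 + d - 42)/(d^2 - 5*d + 6)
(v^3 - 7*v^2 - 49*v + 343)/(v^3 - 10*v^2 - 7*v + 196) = (v + 7)/(v + 4)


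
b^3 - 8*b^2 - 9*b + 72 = (b - 8)*(b - 3)*(b + 3)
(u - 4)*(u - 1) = u^2 - 5*u + 4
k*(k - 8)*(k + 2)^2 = k^4 - 4*k^3 - 28*k^2 - 32*k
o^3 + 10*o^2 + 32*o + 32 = (o + 2)*(o + 4)^2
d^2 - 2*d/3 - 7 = (d - 3)*(d + 7/3)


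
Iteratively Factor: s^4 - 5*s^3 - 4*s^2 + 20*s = (s + 2)*(s^3 - 7*s^2 + 10*s) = (s - 2)*(s + 2)*(s^2 - 5*s) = (s - 5)*(s - 2)*(s + 2)*(s)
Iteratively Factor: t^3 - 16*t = (t - 4)*(t^2 + 4*t) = (t - 4)*(t + 4)*(t)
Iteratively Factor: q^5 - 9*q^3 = (q + 3)*(q^4 - 3*q^3) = q*(q + 3)*(q^3 - 3*q^2) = q^2*(q + 3)*(q^2 - 3*q) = q^2*(q - 3)*(q + 3)*(q)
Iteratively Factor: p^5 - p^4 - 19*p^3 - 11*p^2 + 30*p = (p + 2)*(p^4 - 3*p^3 - 13*p^2 + 15*p) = (p + 2)*(p + 3)*(p^3 - 6*p^2 + 5*p) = (p - 5)*(p + 2)*(p + 3)*(p^2 - p) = p*(p - 5)*(p + 2)*(p + 3)*(p - 1)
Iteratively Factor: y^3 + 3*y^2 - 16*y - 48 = (y + 3)*(y^2 - 16) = (y + 3)*(y + 4)*(y - 4)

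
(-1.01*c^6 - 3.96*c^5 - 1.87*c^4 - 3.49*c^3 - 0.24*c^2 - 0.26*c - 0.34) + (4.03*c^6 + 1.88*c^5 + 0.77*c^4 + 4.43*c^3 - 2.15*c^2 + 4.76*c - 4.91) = 3.02*c^6 - 2.08*c^5 - 1.1*c^4 + 0.94*c^3 - 2.39*c^2 + 4.5*c - 5.25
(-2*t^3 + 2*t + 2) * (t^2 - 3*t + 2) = -2*t^5 + 6*t^4 - 2*t^3 - 4*t^2 - 2*t + 4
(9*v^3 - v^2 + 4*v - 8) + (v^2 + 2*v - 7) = 9*v^3 + 6*v - 15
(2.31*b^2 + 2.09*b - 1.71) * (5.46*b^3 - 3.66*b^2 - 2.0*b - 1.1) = 12.6126*b^5 + 2.9568*b^4 - 21.606*b^3 - 0.4624*b^2 + 1.121*b + 1.881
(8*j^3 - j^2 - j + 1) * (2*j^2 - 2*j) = 16*j^5 - 18*j^4 + 4*j^2 - 2*j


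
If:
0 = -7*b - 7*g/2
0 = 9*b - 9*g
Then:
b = 0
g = 0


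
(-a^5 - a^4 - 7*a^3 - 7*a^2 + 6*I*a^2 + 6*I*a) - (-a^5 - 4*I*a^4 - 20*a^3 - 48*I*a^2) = -a^4 + 4*I*a^4 + 13*a^3 - 7*a^2 + 54*I*a^2 + 6*I*a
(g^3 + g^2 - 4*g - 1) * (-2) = -2*g^3 - 2*g^2 + 8*g + 2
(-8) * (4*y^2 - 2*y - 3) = -32*y^2 + 16*y + 24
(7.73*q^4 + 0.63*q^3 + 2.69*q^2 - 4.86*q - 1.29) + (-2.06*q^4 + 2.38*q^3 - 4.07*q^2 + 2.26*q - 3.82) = 5.67*q^4 + 3.01*q^3 - 1.38*q^2 - 2.6*q - 5.11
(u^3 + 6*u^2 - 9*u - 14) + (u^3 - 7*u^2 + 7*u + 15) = 2*u^3 - u^2 - 2*u + 1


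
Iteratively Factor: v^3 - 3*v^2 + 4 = (v - 2)*(v^2 - v - 2) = (v - 2)^2*(v + 1)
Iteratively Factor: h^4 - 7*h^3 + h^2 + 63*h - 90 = (h - 3)*(h^3 - 4*h^2 - 11*h + 30) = (h - 3)*(h + 3)*(h^2 - 7*h + 10) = (h - 3)*(h - 2)*(h + 3)*(h - 5)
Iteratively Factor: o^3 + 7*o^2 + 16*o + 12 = (o + 2)*(o^2 + 5*o + 6) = (o + 2)^2*(o + 3)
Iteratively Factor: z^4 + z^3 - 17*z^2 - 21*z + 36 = (z + 3)*(z^3 - 2*z^2 - 11*z + 12) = (z + 3)^2*(z^2 - 5*z + 4) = (z - 4)*(z + 3)^2*(z - 1)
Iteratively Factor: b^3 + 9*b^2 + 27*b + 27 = (b + 3)*(b^2 + 6*b + 9) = (b + 3)^2*(b + 3)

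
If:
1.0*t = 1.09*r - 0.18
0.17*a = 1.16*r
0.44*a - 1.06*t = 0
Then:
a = -0.70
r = -0.10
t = -0.29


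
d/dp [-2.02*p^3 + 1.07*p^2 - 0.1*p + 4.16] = -6.06*p^2 + 2.14*p - 0.1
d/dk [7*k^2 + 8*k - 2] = 14*k + 8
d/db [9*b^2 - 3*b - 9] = 18*b - 3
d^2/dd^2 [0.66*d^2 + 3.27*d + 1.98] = 1.32000000000000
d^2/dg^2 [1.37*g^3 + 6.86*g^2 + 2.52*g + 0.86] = 8.22*g + 13.72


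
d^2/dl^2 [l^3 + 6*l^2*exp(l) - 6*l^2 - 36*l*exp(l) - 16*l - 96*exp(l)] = 6*l^2*exp(l) - 12*l*exp(l) + 6*l - 156*exp(l) - 12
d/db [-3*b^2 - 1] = -6*b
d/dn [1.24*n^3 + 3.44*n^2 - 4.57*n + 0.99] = 3.72*n^2 + 6.88*n - 4.57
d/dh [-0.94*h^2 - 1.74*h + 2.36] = -1.88*h - 1.74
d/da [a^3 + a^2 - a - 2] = 3*a^2 + 2*a - 1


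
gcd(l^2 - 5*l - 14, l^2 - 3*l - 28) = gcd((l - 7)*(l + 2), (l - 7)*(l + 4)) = l - 7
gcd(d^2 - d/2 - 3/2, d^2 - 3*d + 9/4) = d - 3/2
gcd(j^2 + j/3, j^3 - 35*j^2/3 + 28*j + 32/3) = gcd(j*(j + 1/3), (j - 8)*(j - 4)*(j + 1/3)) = j + 1/3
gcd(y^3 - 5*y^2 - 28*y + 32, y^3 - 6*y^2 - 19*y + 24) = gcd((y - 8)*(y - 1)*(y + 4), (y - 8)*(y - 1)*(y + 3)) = y^2 - 9*y + 8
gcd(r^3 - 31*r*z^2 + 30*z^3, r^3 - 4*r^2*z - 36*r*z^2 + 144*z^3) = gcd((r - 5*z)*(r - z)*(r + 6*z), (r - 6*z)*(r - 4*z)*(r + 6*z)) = r + 6*z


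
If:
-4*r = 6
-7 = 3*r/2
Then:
No Solution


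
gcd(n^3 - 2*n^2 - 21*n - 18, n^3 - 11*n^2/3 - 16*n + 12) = n^2 - 3*n - 18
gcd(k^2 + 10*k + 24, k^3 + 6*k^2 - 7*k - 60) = k + 4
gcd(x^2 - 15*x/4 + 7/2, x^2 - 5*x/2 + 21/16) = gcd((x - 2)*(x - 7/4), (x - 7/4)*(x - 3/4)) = x - 7/4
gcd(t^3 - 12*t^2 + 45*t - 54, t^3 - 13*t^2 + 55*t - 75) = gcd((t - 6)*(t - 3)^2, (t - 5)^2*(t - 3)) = t - 3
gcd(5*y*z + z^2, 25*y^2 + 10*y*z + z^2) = 5*y + z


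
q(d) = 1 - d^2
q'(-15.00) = 30.00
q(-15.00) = -224.00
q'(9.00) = -18.00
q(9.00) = -80.00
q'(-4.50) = 9.00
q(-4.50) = -19.25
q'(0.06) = -0.12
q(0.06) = 1.00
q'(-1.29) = 2.58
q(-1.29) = -0.66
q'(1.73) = -3.46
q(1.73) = -1.99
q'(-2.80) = 5.60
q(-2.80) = -6.84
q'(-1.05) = 2.10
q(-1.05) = -0.10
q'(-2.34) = 4.68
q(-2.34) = -4.48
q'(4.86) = -9.72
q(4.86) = -22.62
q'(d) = -2*d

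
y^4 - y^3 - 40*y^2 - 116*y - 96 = (y - 8)*(y + 2)^2*(y + 3)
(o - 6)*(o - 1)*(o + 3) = o^3 - 4*o^2 - 15*o + 18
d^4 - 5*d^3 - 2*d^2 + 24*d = d*(d - 4)*(d - 3)*(d + 2)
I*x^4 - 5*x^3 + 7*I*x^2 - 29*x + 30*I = (x - 2*I)*(x + 3*I)*(x + 5*I)*(I*x + 1)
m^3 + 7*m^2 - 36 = (m - 2)*(m + 3)*(m + 6)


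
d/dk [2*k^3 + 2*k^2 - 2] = 2*k*(3*k + 2)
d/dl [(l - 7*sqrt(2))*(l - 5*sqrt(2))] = 2*l - 12*sqrt(2)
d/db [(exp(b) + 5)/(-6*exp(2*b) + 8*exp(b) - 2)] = 3*(exp(2*b) + 10*exp(b) - 7)*exp(b)/(2*(9*exp(4*b) - 24*exp(3*b) + 22*exp(2*b) - 8*exp(b) + 1))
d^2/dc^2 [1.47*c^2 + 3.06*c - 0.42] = 2.94000000000000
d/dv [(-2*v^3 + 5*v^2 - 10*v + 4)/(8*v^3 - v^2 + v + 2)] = (-38*v^4 + 156*v^3 - 113*v^2 + 28*v - 24)/(64*v^6 - 16*v^5 + 17*v^4 + 30*v^3 - 3*v^2 + 4*v + 4)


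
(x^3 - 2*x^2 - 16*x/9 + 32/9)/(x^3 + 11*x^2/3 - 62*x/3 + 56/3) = (x + 4/3)/(x + 7)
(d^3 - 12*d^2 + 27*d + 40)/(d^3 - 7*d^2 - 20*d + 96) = (d^2 - 4*d - 5)/(d^2 + d - 12)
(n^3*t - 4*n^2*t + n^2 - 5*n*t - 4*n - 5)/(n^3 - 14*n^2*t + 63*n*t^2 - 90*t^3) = (n^3*t - 4*n^2*t + n^2 - 5*n*t - 4*n - 5)/(n^3 - 14*n^2*t + 63*n*t^2 - 90*t^3)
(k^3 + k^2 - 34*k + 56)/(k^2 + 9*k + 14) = (k^2 - 6*k + 8)/(k + 2)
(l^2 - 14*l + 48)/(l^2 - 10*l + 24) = (l - 8)/(l - 4)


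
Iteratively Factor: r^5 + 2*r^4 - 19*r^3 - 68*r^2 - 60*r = (r + 3)*(r^4 - r^3 - 16*r^2 - 20*r) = (r + 2)*(r + 3)*(r^3 - 3*r^2 - 10*r) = (r - 5)*(r + 2)*(r + 3)*(r^2 + 2*r) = (r - 5)*(r + 2)^2*(r + 3)*(r)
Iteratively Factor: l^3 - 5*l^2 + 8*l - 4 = (l - 2)*(l^2 - 3*l + 2) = (l - 2)*(l - 1)*(l - 2)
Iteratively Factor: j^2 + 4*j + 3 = (j + 3)*(j + 1)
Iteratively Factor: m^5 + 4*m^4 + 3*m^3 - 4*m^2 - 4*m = (m)*(m^4 + 4*m^3 + 3*m^2 - 4*m - 4) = m*(m + 1)*(m^3 + 3*m^2 - 4) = m*(m + 1)*(m + 2)*(m^2 + m - 2) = m*(m - 1)*(m + 1)*(m + 2)*(m + 2)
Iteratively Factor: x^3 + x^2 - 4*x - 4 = (x + 1)*(x^2 - 4) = (x - 2)*(x + 1)*(x + 2)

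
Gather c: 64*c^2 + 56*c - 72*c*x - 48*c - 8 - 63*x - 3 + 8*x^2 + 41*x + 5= 64*c^2 + c*(8 - 72*x) + 8*x^2 - 22*x - 6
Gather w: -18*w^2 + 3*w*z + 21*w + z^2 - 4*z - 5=-18*w^2 + w*(3*z + 21) + z^2 - 4*z - 5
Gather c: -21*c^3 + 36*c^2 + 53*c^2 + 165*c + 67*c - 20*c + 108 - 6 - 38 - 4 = -21*c^3 + 89*c^2 + 212*c + 60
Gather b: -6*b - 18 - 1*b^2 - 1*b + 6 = -b^2 - 7*b - 12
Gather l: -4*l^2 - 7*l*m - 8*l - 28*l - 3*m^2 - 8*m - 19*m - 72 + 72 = -4*l^2 + l*(-7*m - 36) - 3*m^2 - 27*m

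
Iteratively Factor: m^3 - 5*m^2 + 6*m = (m - 2)*(m^2 - 3*m) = m*(m - 2)*(m - 3)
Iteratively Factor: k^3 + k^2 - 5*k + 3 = (k - 1)*(k^2 + 2*k - 3) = (k - 1)*(k + 3)*(k - 1)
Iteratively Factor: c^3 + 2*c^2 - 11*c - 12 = (c + 4)*(c^2 - 2*c - 3) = (c - 3)*(c + 4)*(c + 1)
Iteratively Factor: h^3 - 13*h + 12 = (h - 3)*(h^2 + 3*h - 4) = (h - 3)*(h - 1)*(h + 4)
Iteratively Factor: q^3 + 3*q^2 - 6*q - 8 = (q + 1)*(q^2 + 2*q - 8) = (q - 2)*(q + 1)*(q + 4)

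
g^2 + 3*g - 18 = (g - 3)*(g + 6)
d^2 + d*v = d*(d + v)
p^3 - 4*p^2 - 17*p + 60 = (p - 5)*(p - 3)*(p + 4)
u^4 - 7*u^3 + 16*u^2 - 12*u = u*(u - 3)*(u - 2)^2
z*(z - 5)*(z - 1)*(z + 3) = z^4 - 3*z^3 - 13*z^2 + 15*z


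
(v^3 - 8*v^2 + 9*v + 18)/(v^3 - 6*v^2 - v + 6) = (v - 3)/(v - 1)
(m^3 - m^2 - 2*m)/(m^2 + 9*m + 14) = m*(m^2 - m - 2)/(m^2 + 9*m + 14)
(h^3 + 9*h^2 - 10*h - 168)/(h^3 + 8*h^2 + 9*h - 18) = (h^2 + 3*h - 28)/(h^2 + 2*h - 3)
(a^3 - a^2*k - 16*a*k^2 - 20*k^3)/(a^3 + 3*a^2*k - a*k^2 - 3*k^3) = (a^3 - a^2*k - 16*a*k^2 - 20*k^3)/(a^3 + 3*a^2*k - a*k^2 - 3*k^3)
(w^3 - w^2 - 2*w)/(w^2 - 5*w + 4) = w*(w^2 - w - 2)/(w^2 - 5*w + 4)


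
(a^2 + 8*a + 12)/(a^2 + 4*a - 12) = (a + 2)/(a - 2)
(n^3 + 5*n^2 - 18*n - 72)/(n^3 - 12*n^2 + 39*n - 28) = (n^2 + 9*n + 18)/(n^2 - 8*n + 7)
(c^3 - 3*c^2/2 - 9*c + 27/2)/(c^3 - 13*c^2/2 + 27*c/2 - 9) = (c + 3)/(c - 2)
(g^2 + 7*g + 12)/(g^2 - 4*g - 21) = (g + 4)/(g - 7)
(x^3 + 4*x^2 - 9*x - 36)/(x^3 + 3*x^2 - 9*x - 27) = (x + 4)/(x + 3)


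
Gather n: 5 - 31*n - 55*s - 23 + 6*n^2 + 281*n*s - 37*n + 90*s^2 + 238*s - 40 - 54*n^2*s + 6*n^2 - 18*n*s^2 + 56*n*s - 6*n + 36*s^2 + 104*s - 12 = n^2*(12 - 54*s) + n*(-18*s^2 + 337*s - 74) + 126*s^2 + 287*s - 70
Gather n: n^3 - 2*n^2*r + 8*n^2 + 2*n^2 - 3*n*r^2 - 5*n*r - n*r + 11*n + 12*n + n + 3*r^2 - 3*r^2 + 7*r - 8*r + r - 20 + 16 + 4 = n^3 + n^2*(10 - 2*r) + n*(-3*r^2 - 6*r + 24)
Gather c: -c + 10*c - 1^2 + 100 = 9*c + 99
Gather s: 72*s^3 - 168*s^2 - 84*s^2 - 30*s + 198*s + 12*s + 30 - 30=72*s^3 - 252*s^2 + 180*s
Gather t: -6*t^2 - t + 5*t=-6*t^2 + 4*t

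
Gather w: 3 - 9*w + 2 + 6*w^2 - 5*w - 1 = 6*w^2 - 14*w + 4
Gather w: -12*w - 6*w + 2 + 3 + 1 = 6 - 18*w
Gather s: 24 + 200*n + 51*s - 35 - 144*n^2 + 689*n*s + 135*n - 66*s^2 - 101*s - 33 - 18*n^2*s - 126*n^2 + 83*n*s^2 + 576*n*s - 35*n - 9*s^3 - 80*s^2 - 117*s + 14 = -270*n^2 + 300*n - 9*s^3 + s^2*(83*n - 146) + s*(-18*n^2 + 1265*n - 167) - 30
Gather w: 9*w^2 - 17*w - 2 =9*w^2 - 17*w - 2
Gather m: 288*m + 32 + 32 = 288*m + 64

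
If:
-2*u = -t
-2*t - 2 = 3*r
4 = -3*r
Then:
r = -4/3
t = 1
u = 1/2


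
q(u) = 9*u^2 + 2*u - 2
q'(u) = 18*u + 2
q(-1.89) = 26.37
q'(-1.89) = -32.02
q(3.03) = 86.69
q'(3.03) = 56.54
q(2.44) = 56.46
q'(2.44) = 45.92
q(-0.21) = -2.02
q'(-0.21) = -1.78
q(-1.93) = 27.66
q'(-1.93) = -32.74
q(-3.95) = 130.52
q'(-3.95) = -69.10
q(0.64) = 2.97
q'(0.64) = 13.52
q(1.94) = 35.75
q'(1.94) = 36.92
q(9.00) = 745.00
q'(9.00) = 164.00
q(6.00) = 334.00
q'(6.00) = 110.00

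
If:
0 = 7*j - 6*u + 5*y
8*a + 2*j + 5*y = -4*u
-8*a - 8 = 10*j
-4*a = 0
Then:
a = 0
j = -4/5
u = -2/5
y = 16/25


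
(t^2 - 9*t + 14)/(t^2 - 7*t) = (t - 2)/t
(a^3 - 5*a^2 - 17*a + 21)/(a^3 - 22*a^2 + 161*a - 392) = (a^2 + 2*a - 3)/(a^2 - 15*a + 56)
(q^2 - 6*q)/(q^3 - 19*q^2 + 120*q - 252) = q/(q^2 - 13*q + 42)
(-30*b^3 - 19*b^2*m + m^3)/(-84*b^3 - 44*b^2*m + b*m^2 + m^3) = (15*b^2 + 2*b*m - m^2)/(42*b^2 + b*m - m^2)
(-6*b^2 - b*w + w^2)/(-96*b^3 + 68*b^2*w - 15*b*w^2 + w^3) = (2*b + w)/(32*b^2 - 12*b*w + w^2)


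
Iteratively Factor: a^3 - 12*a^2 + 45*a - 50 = (a - 5)*(a^2 - 7*a + 10) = (a - 5)*(a - 2)*(a - 5)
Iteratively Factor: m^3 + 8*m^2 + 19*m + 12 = (m + 4)*(m^2 + 4*m + 3) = (m + 3)*(m + 4)*(m + 1)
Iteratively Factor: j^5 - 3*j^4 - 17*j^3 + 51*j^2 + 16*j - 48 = (j + 1)*(j^4 - 4*j^3 - 13*j^2 + 64*j - 48) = (j + 1)*(j + 4)*(j^3 - 8*j^2 + 19*j - 12) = (j - 1)*(j + 1)*(j + 4)*(j^2 - 7*j + 12) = (j - 3)*(j - 1)*(j + 1)*(j + 4)*(j - 4)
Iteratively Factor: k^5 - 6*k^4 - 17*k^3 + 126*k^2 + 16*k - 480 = (k - 5)*(k^4 - k^3 - 22*k^2 + 16*k + 96) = (k - 5)*(k + 2)*(k^3 - 3*k^2 - 16*k + 48) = (k - 5)*(k - 4)*(k + 2)*(k^2 + k - 12) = (k - 5)*(k - 4)*(k - 3)*(k + 2)*(k + 4)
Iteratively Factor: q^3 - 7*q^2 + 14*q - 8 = (q - 2)*(q^2 - 5*q + 4) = (q - 2)*(q - 1)*(q - 4)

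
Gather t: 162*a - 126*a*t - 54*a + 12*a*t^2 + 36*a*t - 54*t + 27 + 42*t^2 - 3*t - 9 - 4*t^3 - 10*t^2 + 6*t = 108*a - 4*t^3 + t^2*(12*a + 32) + t*(-90*a - 51) + 18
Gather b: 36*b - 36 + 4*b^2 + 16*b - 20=4*b^2 + 52*b - 56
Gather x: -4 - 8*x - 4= -8*x - 8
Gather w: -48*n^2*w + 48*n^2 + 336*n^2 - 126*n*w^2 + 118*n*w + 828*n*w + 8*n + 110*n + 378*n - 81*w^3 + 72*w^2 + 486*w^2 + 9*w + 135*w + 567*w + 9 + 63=384*n^2 + 496*n - 81*w^3 + w^2*(558 - 126*n) + w*(-48*n^2 + 946*n + 711) + 72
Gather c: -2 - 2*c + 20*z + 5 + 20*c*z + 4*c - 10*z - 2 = c*(20*z + 2) + 10*z + 1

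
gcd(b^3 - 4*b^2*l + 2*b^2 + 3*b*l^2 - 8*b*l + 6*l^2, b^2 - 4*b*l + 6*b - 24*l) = 1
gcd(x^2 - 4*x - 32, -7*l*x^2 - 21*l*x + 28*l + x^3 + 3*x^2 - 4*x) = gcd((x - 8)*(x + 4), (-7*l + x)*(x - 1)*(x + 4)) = x + 4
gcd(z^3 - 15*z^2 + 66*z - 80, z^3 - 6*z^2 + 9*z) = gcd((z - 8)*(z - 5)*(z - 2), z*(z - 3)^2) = 1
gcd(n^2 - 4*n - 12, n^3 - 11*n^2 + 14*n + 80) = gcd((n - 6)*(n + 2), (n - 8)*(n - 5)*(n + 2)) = n + 2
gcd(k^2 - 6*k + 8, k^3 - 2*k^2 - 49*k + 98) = k - 2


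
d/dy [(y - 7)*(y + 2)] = 2*y - 5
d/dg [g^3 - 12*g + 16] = 3*g^2 - 12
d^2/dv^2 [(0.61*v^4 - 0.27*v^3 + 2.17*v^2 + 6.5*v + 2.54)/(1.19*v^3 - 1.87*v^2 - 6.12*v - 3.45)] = (1.77635683940025e-15*v^8 - 7.105427357601e-15*v^7 + 18.095446*v^6 + 100.342398*v^5 + 198.591858*v^4 + 314.087376*v^3 + 231.454974*v^2 - 33.910074*v - 65.330418)/(1.685159*v^9 - 7.944321*v^8 - 13.515663*v^7 + 60.517178*v^6 + 115.572834*v^5 - 95.558139*v^4 - 423.628083*v^3 - 454.426065*v^2 - 218.5299*v - 41.063625)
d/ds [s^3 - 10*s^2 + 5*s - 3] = 3*s^2 - 20*s + 5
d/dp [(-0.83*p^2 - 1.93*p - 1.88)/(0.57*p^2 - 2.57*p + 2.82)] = (3.2332*p^2 - 2.538*p - 10.2742)/(0.3249*p^4 - 2.9298*p^3 + 9.8197*p^2 - 14.4948*p + 7.9524)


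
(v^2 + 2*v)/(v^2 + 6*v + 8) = v/(v + 4)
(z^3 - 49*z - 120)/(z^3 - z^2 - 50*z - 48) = (z^2 + 8*z + 15)/(z^2 + 7*z + 6)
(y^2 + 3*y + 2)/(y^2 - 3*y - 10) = (y + 1)/(y - 5)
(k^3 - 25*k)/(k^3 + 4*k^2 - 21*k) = (k^2 - 25)/(k^2 + 4*k - 21)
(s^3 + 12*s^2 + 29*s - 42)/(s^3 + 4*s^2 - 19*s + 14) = (s + 6)/(s - 2)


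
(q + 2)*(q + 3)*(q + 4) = q^3 + 9*q^2 + 26*q + 24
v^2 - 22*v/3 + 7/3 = (v - 7)*(v - 1/3)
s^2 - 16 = (s - 4)*(s + 4)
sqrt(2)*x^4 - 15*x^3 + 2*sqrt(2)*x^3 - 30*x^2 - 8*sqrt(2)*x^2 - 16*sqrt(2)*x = x*(x + 2)*(x - 8*sqrt(2))*(sqrt(2)*x + 1)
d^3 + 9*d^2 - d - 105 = (d - 3)*(d + 5)*(d + 7)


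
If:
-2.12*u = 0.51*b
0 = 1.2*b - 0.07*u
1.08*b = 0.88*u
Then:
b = 0.00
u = 0.00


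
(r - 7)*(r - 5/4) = r^2 - 33*r/4 + 35/4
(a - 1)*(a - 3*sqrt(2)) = a^2 - 3*sqrt(2)*a - a + 3*sqrt(2)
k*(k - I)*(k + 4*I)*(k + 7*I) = k^4 + 10*I*k^3 - 17*k^2 + 28*I*k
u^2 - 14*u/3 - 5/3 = (u - 5)*(u + 1/3)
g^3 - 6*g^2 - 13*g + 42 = (g - 7)*(g - 2)*(g + 3)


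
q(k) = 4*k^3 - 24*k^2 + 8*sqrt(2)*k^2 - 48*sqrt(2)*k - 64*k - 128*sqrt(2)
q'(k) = 12*k^2 - 48*k + 16*sqrt(2)*k - 48*sqrt(2) - 64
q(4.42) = -666.38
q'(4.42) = -9.59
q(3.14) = -596.37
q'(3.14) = -93.24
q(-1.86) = -5.35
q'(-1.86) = -43.17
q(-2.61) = 5.65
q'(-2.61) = 16.09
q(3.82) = -646.96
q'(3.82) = -53.70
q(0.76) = -286.82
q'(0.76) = -144.23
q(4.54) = -666.94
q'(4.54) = 0.27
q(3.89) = -650.56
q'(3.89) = -49.00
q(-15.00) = -14557.20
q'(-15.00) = 2948.71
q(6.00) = -565.02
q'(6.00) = 147.88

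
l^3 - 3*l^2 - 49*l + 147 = (l - 7)*(l - 3)*(l + 7)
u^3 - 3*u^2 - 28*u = u*(u - 7)*(u + 4)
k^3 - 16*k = k*(k - 4)*(k + 4)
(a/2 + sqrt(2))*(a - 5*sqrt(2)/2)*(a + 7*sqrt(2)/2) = a^3/2 + 3*sqrt(2)*a^2/2 - 27*a/4 - 35*sqrt(2)/2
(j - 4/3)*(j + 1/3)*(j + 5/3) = j^3 + 2*j^2/3 - 19*j/9 - 20/27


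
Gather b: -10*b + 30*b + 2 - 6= 20*b - 4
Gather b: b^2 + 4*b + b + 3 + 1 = b^2 + 5*b + 4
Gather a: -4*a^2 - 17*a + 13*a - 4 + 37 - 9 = -4*a^2 - 4*a + 24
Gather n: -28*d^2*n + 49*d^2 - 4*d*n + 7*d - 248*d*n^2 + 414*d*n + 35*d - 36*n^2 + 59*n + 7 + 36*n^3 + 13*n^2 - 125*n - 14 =49*d^2 + 42*d + 36*n^3 + n^2*(-248*d - 23) + n*(-28*d^2 + 410*d - 66) - 7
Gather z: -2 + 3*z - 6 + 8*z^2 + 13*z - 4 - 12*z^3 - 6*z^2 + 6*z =-12*z^3 + 2*z^2 + 22*z - 12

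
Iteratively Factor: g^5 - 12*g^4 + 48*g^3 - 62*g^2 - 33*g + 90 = (g + 1)*(g^4 - 13*g^3 + 61*g^2 - 123*g + 90) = (g - 3)*(g + 1)*(g^3 - 10*g^2 + 31*g - 30) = (g - 5)*(g - 3)*(g + 1)*(g^2 - 5*g + 6) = (g - 5)*(g - 3)^2*(g + 1)*(g - 2)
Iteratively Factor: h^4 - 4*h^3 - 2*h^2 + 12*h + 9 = (h - 3)*(h^3 - h^2 - 5*h - 3) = (h - 3)*(h + 1)*(h^2 - 2*h - 3) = (h - 3)*(h + 1)^2*(h - 3)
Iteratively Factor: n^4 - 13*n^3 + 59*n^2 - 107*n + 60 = (n - 4)*(n^3 - 9*n^2 + 23*n - 15) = (n - 4)*(n - 3)*(n^2 - 6*n + 5) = (n - 4)*(n - 3)*(n - 1)*(n - 5)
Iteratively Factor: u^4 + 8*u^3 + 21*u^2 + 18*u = (u)*(u^3 + 8*u^2 + 21*u + 18) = u*(u + 2)*(u^2 + 6*u + 9) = u*(u + 2)*(u + 3)*(u + 3)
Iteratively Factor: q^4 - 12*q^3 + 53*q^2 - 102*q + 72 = (q - 4)*(q^3 - 8*q^2 + 21*q - 18) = (q - 4)*(q - 3)*(q^2 - 5*q + 6) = (q - 4)*(q - 3)*(q - 2)*(q - 3)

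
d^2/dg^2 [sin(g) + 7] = -sin(g)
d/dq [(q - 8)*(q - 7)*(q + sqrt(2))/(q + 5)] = (2*q^3 + sqrt(2)*q^2 - 150*q + 10*sqrt(2)*q - 131*sqrt(2) + 280)/(q^2 + 10*q + 25)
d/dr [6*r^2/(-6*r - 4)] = 3*r*(-3*r - 4)/(3*r + 2)^2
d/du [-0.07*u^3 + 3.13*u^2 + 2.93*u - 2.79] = -0.21*u^2 + 6.26*u + 2.93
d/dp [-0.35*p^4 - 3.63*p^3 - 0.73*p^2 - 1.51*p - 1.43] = -1.4*p^3 - 10.89*p^2 - 1.46*p - 1.51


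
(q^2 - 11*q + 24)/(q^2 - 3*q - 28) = (-q^2 + 11*q - 24)/(-q^2 + 3*q + 28)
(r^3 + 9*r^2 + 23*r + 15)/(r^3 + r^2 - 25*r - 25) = (r + 3)/(r - 5)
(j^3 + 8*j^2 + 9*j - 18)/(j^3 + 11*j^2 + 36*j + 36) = (j - 1)/(j + 2)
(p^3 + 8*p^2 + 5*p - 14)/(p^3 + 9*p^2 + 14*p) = (p - 1)/p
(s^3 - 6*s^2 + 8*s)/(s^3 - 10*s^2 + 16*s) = (s - 4)/(s - 8)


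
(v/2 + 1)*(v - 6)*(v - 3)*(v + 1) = v^4/2 - 3*v^3 - 7*v^2/2 + 18*v + 18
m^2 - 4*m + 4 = (m - 2)^2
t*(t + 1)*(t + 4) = t^3 + 5*t^2 + 4*t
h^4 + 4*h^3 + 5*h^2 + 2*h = h*(h + 1)^2*(h + 2)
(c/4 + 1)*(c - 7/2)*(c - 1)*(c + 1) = c^4/4 + c^3/8 - 15*c^2/4 - c/8 + 7/2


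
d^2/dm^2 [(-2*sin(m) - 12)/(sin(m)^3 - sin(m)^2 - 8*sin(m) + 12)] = 2*(4*sin(m)^5 + 67*sin(m)^4 + 213*sin(m)^3 + 282*sin(m)^2 - 78*sin(m) - 276)/((sin(m) - 2)^4*(sin(m) + 3)^3)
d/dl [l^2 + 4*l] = 2*l + 4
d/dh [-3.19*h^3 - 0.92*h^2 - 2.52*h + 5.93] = -9.57*h^2 - 1.84*h - 2.52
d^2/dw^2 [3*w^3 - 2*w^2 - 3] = 18*w - 4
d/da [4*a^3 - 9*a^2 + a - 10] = 12*a^2 - 18*a + 1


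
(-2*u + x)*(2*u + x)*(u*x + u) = -4*u^3*x - 4*u^3 + u*x^3 + u*x^2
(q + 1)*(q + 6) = q^2 + 7*q + 6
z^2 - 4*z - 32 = (z - 8)*(z + 4)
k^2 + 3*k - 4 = (k - 1)*(k + 4)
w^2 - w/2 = w*(w - 1/2)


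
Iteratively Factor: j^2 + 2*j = (j + 2)*(j)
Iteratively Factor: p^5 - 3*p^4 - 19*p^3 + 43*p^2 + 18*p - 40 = (p + 1)*(p^4 - 4*p^3 - 15*p^2 + 58*p - 40) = (p - 2)*(p + 1)*(p^3 - 2*p^2 - 19*p + 20) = (p - 5)*(p - 2)*(p + 1)*(p^2 + 3*p - 4) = (p - 5)*(p - 2)*(p - 1)*(p + 1)*(p + 4)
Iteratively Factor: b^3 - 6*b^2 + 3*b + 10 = (b - 2)*(b^2 - 4*b - 5) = (b - 5)*(b - 2)*(b + 1)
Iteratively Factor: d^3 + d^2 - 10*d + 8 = (d - 2)*(d^2 + 3*d - 4) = (d - 2)*(d + 4)*(d - 1)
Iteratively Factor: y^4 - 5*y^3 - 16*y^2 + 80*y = (y - 4)*(y^3 - y^2 - 20*y) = (y - 4)*(y + 4)*(y^2 - 5*y) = y*(y - 4)*(y + 4)*(y - 5)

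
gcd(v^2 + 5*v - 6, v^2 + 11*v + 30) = v + 6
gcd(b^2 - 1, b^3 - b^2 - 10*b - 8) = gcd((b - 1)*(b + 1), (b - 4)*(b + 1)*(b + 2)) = b + 1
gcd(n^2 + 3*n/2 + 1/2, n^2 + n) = n + 1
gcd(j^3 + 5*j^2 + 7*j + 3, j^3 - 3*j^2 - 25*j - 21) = j^2 + 4*j + 3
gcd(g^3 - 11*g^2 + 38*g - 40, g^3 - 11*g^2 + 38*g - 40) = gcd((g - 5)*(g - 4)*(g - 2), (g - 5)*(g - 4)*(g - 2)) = g^3 - 11*g^2 + 38*g - 40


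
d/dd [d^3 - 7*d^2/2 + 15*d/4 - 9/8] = 3*d^2 - 7*d + 15/4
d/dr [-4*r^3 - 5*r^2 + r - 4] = -12*r^2 - 10*r + 1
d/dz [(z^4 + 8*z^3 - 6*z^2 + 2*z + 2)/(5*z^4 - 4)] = 2*(-20*z^6 + 30*z^5 - 15*z^4 - 28*z^3 - 48*z^2 + 24*z - 4)/(25*z^8 - 40*z^4 + 16)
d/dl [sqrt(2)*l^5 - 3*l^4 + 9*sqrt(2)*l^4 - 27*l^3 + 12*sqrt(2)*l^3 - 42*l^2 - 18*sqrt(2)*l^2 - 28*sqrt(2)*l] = 5*sqrt(2)*l^4 - 12*l^3 + 36*sqrt(2)*l^3 - 81*l^2 + 36*sqrt(2)*l^2 - 84*l - 36*sqrt(2)*l - 28*sqrt(2)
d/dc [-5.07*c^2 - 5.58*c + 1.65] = -10.14*c - 5.58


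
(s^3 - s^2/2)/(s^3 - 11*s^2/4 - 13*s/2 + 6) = s^2*(4*s - 2)/(4*s^3 - 11*s^2 - 26*s + 24)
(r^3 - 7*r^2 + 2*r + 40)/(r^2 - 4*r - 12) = (r^2 - 9*r + 20)/(r - 6)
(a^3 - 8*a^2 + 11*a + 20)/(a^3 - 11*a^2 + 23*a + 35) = (a - 4)/(a - 7)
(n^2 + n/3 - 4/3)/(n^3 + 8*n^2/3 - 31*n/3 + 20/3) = (3*n + 4)/(3*n^2 + 11*n - 20)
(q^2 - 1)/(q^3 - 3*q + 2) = (q + 1)/(q^2 + q - 2)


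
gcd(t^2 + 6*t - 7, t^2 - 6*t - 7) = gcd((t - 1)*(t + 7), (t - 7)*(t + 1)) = 1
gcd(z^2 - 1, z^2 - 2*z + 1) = z - 1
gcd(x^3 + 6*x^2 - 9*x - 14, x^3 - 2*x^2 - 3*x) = x + 1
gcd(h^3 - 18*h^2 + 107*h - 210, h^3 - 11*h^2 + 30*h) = h^2 - 11*h + 30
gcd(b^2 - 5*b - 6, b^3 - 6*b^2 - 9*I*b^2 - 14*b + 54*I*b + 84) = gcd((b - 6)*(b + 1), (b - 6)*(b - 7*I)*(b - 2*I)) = b - 6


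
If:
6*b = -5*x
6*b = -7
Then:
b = -7/6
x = 7/5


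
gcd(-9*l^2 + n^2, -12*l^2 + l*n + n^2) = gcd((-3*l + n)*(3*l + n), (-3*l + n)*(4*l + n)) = 3*l - n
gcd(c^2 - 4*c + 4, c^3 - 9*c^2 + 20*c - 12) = c - 2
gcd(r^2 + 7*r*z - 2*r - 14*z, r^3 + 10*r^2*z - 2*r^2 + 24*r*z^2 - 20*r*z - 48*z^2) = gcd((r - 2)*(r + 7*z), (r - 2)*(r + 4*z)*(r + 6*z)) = r - 2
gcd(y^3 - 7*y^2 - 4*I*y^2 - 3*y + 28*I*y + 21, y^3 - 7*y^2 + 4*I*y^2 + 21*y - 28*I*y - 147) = y^2 + y*(-7 - 3*I) + 21*I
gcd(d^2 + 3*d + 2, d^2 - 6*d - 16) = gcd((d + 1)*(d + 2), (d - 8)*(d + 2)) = d + 2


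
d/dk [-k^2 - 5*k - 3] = -2*k - 5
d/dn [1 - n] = -1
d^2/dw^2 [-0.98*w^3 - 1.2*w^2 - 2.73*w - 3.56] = -5.88*w - 2.4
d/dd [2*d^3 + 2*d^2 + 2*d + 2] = 6*d^2 + 4*d + 2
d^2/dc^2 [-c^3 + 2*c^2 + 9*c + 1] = 4 - 6*c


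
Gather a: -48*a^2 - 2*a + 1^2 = -48*a^2 - 2*a + 1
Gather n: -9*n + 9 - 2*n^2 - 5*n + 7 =-2*n^2 - 14*n + 16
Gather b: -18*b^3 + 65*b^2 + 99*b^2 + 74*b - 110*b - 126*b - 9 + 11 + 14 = -18*b^3 + 164*b^2 - 162*b + 16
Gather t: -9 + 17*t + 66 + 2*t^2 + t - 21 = 2*t^2 + 18*t + 36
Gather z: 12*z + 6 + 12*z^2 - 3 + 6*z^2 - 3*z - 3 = 18*z^2 + 9*z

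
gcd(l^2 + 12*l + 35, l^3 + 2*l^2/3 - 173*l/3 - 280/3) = l + 7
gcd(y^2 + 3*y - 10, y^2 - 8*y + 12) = y - 2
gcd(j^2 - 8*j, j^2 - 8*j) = j^2 - 8*j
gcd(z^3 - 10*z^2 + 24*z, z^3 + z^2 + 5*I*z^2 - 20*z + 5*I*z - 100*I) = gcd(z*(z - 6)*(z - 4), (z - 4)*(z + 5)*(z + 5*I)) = z - 4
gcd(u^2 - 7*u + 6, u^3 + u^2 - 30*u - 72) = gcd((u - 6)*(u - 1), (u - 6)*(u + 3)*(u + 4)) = u - 6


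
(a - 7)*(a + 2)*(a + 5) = a^3 - 39*a - 70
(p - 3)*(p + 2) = p^2 - p - 6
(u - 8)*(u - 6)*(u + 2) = u^3 - 12*u^2 + 20*u + 96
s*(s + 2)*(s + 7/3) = s^3 + 13*s^2/3 + 14*s/3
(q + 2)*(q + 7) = q^2 + 9*q + 14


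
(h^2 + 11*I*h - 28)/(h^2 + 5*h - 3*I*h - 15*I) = (h^2 + 11*I*h - 28)/(h^2 + h*(5 - 3*I) - 15*I)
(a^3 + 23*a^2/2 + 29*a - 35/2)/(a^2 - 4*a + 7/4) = 2*(a^2 + 12*a + 35)/(2*a - 7)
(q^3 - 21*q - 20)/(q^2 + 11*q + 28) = (q^2 - 4*q - 5)/(q + 7)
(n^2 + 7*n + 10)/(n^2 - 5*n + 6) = (n^2 + 7*n + 10)/(n^2 - 5*n + 6)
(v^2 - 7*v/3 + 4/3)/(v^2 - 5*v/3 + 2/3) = (3*v - 4)/(3*v - 2)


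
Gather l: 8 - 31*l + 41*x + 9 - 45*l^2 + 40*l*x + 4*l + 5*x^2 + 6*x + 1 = -45*l^2 + l*(40*x - 27) + 5*x^2 + 47*x + 18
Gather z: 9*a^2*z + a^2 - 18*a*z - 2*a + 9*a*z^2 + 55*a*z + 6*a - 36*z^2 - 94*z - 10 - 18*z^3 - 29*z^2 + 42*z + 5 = a^2 + 4*a - 18*z^3 + z^2*(9*a - 65) + z*(9*a^2 + 37*a - 52) - 5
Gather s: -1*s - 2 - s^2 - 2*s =-s^2 - 3*s - 2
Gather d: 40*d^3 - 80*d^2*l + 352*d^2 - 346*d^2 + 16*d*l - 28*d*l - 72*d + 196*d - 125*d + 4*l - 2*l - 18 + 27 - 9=40*d^3 + d^2*(6 - 80*l) + d*(-12*l - 1) + 2*l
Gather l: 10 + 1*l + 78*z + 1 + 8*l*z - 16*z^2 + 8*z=l*(8*z + 1) - 16*z^2 + 86*z + 11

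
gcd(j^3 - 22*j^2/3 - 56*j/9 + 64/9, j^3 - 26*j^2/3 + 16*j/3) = j^2 - 26*j/3 + 16/3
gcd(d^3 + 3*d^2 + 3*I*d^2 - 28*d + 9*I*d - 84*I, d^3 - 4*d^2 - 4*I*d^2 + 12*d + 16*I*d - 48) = d - 4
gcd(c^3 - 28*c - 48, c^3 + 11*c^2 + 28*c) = c + 4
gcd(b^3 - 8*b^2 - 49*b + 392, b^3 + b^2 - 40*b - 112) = b - 7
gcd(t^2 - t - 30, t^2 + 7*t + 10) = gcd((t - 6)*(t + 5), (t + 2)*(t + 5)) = t + 5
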